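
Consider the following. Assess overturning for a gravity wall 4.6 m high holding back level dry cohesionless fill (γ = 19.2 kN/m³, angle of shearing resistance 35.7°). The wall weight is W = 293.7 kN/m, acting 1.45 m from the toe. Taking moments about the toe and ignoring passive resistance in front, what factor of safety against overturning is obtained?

5.20

K_a = tan²(45° − 35.7°/2) = 0.2630.
P_a = ½K_aγH² = 0.5×0.2630×19.2×4.6² = 53.42 kN/m, acting at H/3 = 1.533 m above the base.
Overturning moment M_o = P_a × H/3 = 53.42 × 1.533 = 81.92.
Resisting moment M_r = W × 1.45 = 293.7 × 1.45 = 425.9.
FS_overturning = M_r/M_o = 425.9/81.92 = 5.199.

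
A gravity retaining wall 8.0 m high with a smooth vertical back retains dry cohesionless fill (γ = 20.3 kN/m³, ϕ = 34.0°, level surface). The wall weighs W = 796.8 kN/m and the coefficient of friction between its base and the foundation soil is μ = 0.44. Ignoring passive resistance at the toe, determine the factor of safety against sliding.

1.91

K_a = tan²(45° − 34.0°/2) = 0.2827.
P_a = ½K_aγH² = 0.5×0.2827×20.3×8.0² = 183.7 kN/m, acting at H/3 = 2.667 m above the base.
FS_sliding = μW / P_a = 0.44×796.8 / 183.7 = 1.909.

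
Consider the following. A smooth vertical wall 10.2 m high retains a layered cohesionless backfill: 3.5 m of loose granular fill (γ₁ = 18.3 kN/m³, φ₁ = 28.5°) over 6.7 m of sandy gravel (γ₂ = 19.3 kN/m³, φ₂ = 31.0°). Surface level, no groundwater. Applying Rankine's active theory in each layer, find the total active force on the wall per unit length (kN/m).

316 kN/m

K_a1 = tan²(45°−28.5°/2) = 0.3540; K_a2 = tan²(45°−31.0°/2) = 0.3201.
Layer 1: σ at base = K_a1 γ₁ h₁ = 22.67 kPa; P₁ = ½×22.67×3.5 = 39.67.
Layer 2: σ_v at top = γ₁h₁ = 64.05; σ_h top = K_a2×64.05 = 20.50; σ_h base = K_a2×(64.05+19.3×6.7) = 61.89.
P₂ = ½(20.50+61.89)×6.7 = 276.0. Total P_a = 39.67+276.0 = 315.7 kN/m.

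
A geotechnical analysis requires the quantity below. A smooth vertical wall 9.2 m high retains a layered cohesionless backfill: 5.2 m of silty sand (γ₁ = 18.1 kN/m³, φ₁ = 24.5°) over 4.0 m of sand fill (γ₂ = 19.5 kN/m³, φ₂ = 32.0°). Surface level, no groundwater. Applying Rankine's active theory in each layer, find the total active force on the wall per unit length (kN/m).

265 kN/m

K_a1 = tan²(45°−24.5°/2) = 0.4137; K_a2 = tan²(45°−32.0°/2) = 0.3073.
Layer 1: σ at base = K_a1 γ₁ h₁ = 38.94 kPa; P₁ = ½×38.94×5.2 = 101.2.
Layer 2: σ_v at top = γ₁h₁ = 94.12; σ_h top = K_a2×94.12 = 28.92; σ_h base = K_a2×(94.12+19.5×4.0) = 52.89.
P₂ = ½(28.92+52.89)×4.0 = 163.6. Total P_a = 101.2+163.6 = 264.9 kN/m.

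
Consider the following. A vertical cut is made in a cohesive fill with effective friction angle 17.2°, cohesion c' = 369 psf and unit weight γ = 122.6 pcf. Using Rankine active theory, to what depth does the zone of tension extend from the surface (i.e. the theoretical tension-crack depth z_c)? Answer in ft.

8.16 ft

K_a = tan²(45° − 17.2°/2) = 0.5436; √K_a = 0.7373.
The active pressure is zero where K_a γ z = 2c√K_a, so z_c = 2c/(γ√K_a) = 2×369/(122.6×0.7373) = 8.165 ft.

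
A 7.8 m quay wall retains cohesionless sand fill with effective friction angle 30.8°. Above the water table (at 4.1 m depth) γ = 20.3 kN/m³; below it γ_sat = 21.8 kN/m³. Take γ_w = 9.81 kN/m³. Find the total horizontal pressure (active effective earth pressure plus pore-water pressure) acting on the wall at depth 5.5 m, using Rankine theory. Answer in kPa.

K_a = (1 − sin φ)/(1 + sin φ) = 0.3227.
γ' = 21.8 − 9.81 = 11.99 kN/m³.
Effective vertical stress at 5.5 m: σ'_v = 20.3×4.1 + 11.99×1.40 = 100.0 kPa.
σ'_h = K_a σ'_v = 0.3227 × 100.0 = 32.28 kPa; u = γ_w × 1.40 = 13.73 kPa.
Total σ_h = 32.28 + 13.73 = 46.01 kPa.

46.0 kPa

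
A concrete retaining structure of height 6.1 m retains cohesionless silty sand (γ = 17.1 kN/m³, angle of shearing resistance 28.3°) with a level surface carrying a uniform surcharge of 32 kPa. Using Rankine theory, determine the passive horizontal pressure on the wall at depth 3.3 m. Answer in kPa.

248 kPa

K_p = (1 + sin φ)/(1 − sin φ) = 2.803.
σ_v = γz + q = 17.1 × 3.3 + 32 = 88.43 kPa.
σ_h = K_p σ_v = 2.803 × 88.43 = 247.9 kPa.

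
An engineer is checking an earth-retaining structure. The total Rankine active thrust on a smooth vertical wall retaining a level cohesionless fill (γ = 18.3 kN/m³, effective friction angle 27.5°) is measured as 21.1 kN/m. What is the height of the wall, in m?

2.50 m

K_a = 0.3682. P_a = ½ K_a γ H² ⇒ H = √(2P_a/(K_a γ)).
H = √(2×21.1/(0.3682×18.3)) = 2.503 m.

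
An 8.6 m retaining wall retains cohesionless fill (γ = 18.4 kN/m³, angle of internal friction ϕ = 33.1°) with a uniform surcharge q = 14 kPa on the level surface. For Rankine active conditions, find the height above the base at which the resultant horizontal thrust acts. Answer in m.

3.08 m

K_a = 0.2936.
Triangular part P₁ = ½K_aγH² = 199.8 at H/3 = 2.867 m; rectangular part P₂ = K_a q H = 35.35 at H/2 = 4.300 m.
ȳ = (P₁·2.867 + P₂·4.300)/(P₁+P₂) = 3.082 m.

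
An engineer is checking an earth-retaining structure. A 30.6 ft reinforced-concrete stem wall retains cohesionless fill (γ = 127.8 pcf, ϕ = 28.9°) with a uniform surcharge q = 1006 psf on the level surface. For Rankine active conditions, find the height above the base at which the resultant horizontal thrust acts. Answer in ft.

11.9 ft

K_a = 0.3484.
Triangular part P₁ = ½K_aγH² = 20840 at H/3 = 10.20 ft; rectangular part P₂ = K_a q H = 10720 at H/2 = 15.30 ft.
ȳ = (P₁·10.20 + P₂·15.30)/(P₁+P₂) = 11.93 ft.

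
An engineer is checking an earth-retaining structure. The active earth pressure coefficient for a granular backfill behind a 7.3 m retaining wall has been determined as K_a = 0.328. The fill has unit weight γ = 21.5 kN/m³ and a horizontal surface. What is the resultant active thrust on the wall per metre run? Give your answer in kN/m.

188 kN/m

P = ½ K_a γ H² = 0.5 × 0.328 × 21.5 × 7.3² = 187.9 kN/m.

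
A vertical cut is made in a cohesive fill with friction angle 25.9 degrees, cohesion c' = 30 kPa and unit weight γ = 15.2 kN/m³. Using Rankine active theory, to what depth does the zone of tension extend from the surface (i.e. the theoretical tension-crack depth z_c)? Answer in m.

K_a = tan²(45° − 25.9°/2) = 0.3920; √K_a = 0.6261.
The active pressure is zero where K_a γ z = 2c√K_a, so z_c = 2c/(γ√K_a) = 2×30/(15.2×0.6261) = 6.305 m.

6.30 m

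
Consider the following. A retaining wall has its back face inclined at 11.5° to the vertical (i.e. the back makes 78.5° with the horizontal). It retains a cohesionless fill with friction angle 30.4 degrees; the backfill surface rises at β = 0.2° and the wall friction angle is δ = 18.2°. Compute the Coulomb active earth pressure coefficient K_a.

0.387

K_a = sin²(α+φ) / [sin²α · sin(α−δ) · (1 + √{sin(φ+δ)sin(φ−β) / (sin(α−δ)sin(α+β))})²].
With α = 78.5°, φ = 30.4°, δ = 18.2°, β = 0.2°: K_a = 0.3868.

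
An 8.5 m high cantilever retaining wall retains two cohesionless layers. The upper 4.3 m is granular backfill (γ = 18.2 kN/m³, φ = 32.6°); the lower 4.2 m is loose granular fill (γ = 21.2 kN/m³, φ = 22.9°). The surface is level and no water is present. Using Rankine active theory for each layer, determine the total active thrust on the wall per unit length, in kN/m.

277 kN/m

K_a1 = tan²(45°−32.6°/2) = 0.2997; K_a2 = tan²(45°−22.9°/2) = 0.4398.
Layer 1: σ at base = K_a1 γ₁ h₁ = 23.46 kPa; P₁ = ½×23.46×4.3 = 50.43.
Layer 2: σ_v at top = γ₁h₁ = 78.26; σ_h top = K_a2×78.26 = 34.42; σ_h base = K_a2×(78.26+21.2×4.2) = 73.57.
P₂ = ½(34.42+73.57)×4.2 = 226.8. Total P_a = 50.43+226.8 = 277.2 kN/m.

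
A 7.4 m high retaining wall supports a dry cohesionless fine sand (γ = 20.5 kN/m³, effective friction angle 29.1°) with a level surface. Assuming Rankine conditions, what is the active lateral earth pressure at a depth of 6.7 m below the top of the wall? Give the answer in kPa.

47.5 kPa

K_a = (1 − sin φ)/(1 + sin φ) = 0.3456.
σ_h = K_a γ z = 0.3456 × 20.5 × 6.7 = 47.47 kPa.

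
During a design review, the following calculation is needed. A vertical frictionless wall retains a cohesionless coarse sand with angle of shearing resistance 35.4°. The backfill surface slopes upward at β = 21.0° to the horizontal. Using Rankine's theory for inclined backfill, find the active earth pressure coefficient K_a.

0.322

K_a = cos β · (cos β − √(cos²β − cos²φ)) / (cos β + √(cos²β − cos²φ)).
cos β = 0.9336, cos φ = 0.8151, √(cos²β − cos²φ) = 0.4551.
K_a = 0.9336 × (0.9336 − 0.4551)/(0.9336 + 0.4551) = 0.3216.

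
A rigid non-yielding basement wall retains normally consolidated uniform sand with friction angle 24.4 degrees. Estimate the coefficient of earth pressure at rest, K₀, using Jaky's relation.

0.587

K₀ = 1 − sin φ' = 1 − sin 24.4° = 0.5869.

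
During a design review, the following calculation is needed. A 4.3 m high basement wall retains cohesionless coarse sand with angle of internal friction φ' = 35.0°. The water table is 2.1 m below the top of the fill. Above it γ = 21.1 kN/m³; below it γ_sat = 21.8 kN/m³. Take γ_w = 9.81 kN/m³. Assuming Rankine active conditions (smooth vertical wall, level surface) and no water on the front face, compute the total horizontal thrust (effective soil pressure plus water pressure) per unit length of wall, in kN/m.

K_a = tan²(45° − φ/2) = 0.2710.
γ' = 21.8 − 9.81 = 11.99 kN/m³. Depth below WT = 2.2 m.
σ'_h at WT = K_a γ d_w = 12.01 kPa; at base = 12.01 + K_a γ' × 2.2 = 19.16 kPa.
P₁ (0–2.1 m) = ½×12.01×2.1 = 12.61. P₂ (2.1–4.3 m) = ½(12.01+19.16)×2.2 = 34.28.
P_w = ½ γ_w h₂² = 0.5×9.81×2.2² = 23.74. Total = 12.61+34.28+23.74 = 70.63 kN/m.

70.6 kN/m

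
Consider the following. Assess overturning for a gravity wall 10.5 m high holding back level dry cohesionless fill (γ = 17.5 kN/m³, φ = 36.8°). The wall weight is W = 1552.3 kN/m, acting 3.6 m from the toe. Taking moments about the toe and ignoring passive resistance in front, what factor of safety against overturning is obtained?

6.60

K_a = tan²(45° − 36.8°/2) = 0.2508.
P_a = ½K_aγH² = 0.5×0.2508×17.5×10.5² = 241.9 kN/m, acting at H/3 = 3.500 m above the base.
Overturning moment M_o = P_a × H/3 = 241.9 × 3.500 = 846.7.
Resisting moment M_r = W × 3.6 = 1552.3 × 3.6 = 5588.
FS_overturning = M_r/M_o = 5588/846.7 = 6.600.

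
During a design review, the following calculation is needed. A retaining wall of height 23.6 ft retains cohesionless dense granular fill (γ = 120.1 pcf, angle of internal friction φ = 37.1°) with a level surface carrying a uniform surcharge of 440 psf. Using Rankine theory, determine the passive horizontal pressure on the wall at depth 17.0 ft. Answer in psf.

10000 psf

K_p = (1 + sin φ)/(1 − sin φ) = 4.040.
σ_v = γz + q = 120.1 × 17.0 + 440 = 2482 psf.
σ_h = K_p σ_v = 4.040 × 2482 = 10030 psf.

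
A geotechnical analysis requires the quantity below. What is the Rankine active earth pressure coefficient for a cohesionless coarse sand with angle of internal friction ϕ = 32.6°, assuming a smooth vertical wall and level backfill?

K_a = (1 − sin φ)/(1 + sin φ) = (1 − sin 32.6°)/(1 + sin 32.6°) = 0.2997.

0.300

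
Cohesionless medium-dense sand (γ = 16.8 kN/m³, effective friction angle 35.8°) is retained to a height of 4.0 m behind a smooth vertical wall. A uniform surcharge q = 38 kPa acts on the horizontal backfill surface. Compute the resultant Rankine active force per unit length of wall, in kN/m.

75.0 kN/m

K_a = tan²(45° − φ/2) = 0.2619.
Soil triangle: ½ K_a γ H² = 0.5×0.2619×16.8×4.0² = 35.19 kN/m.
Surcharge rectangle: K_a q H = 0.2619×38×4.0 = 39.80 kN/m.
Total = 35.19 + 39.80 = 75.00 kN/m.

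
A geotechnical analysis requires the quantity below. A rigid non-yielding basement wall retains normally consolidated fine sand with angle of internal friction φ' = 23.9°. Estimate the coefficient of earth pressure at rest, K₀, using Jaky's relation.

0.595

K₀ = 1 − sin φ' = 1 − sin 23.9° = 0.5949.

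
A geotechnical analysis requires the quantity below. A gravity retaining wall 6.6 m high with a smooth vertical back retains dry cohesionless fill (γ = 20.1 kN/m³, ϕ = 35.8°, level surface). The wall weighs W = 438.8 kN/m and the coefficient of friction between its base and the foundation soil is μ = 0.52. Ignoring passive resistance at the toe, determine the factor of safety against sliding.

K_a = tan²(45° − 35.8°/2) = 0.2619.
P_a = ½K_aγH² = 0.5×0.2619×20.1×6.6² = 114.6 kN/m, acting at H/3 = 2.200 m above the base.
FS_sliding = μW / P_a = 0.52×438.8 / 114.6 = 1.990.

1.99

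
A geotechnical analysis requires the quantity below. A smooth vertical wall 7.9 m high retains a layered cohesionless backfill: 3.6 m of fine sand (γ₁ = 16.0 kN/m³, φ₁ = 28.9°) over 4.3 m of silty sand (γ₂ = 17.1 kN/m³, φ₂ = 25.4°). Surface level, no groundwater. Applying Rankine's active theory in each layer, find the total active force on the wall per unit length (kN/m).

198 kN/m

K_a1 = tan²(45°−28.9°/2) = 0.3484; K_a2 = tan²(45°−25.4°/2) = 0.3996.
Layer 1: σ at base = K_a1 γ₁ h₁ = 20.07 kPa; P₁ = ½×20.07×3.6 = 36.12.
Layer 2: σ_v at top = γ₁h₁ = 57.60; σ_h top = K_a2×57.60 = 23.02; σ_h base = K_a2×(57.60+17.1×4.3) = 52.41.
P₂ = ½(23.02+52.41)×4.3 = 162.2. Total P_a = 36.12+162.2 = 198.3 kN/m.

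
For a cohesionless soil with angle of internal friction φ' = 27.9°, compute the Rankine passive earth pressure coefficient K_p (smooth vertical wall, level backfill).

2.76

K_p = (1 + sin φ)/(1 − sin φ) = tan²(45° + 27.9°/2) = 2.759.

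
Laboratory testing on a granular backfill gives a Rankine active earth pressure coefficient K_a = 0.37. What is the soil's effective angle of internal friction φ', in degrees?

27.4°

K_a = tan²(45° − φ/2) ⇒ 45° − φ/2 = arctan(√0.37) = 31.31°.
φ = 2(45° − 31.31°) = 27.38°.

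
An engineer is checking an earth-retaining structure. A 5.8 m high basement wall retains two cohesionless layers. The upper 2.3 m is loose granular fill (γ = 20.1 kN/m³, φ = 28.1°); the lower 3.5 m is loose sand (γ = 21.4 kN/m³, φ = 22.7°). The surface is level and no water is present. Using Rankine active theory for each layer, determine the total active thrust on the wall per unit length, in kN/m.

149 kN/m

K_a1 = tan²(45°−28.1°/2) = 0.3596; K_a2 = tan²(45°−22.7°/2) = 0.4431.
Layer 1: σ at base = K_a1 γ₁ h₁ = 16.62 kPa; P₁ = ½×16.62×2.3 = 19.12.
Layer 2: σ_v at top = γ₁h₁ = 46.23; σ_h top = K_a2×46.23 = 20.48; σ_h base = K_a2×(46.23+21.4×3.5) = 53.67.
P₂ = ½(20.48+53.67)×3.5 = 129.8. Total P_a = 19.12+129.8 = 148.9 kN/m.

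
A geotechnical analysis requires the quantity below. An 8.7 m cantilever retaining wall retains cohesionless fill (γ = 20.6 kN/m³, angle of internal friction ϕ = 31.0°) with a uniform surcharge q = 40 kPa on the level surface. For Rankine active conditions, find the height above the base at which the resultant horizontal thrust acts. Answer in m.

3.35 m

K_a = 0.3201.
Triangular part P₁ = ½K_aγH² = 249.6 at H/3 = 2.900 m; rectangular part P₂ = K_a q H = 111.4 at H/2 = 4.350 m.
ȳ = (P₁·2.900 + P₂·4.350)/(P₁+P₂) = 3.347 m.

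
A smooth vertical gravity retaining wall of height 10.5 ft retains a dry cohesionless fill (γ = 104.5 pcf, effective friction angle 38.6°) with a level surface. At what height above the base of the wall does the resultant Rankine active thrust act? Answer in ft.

3.50 ft

K_a = 0.2316.
The pressure distribution is triangular, so the resultant acts at H/3 above the base = 10.5/3 = 3.500 ft.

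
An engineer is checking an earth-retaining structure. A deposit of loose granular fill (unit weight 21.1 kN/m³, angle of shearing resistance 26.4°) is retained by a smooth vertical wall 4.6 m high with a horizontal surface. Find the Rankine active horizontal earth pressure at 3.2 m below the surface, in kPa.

26.0 kPa

K_a = (1 − sin φ)/(1 + sin φ) = 0.3844.
σ_h = K_a γ z = 0.3844 × 21.1 × 3.2 = 25.96 kPa.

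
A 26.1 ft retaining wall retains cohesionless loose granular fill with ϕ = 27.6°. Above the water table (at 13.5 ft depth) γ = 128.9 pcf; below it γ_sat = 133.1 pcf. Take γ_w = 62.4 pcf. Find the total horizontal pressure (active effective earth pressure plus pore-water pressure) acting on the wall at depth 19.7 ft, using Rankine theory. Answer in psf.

1190 psf

K_a = (1 − sin φ)/(1 + sin φ) = 0.3668.
γ' = 133.1 − 62.4 = 70.70 pcf.
Effective vertical stress at 19.7 ft: σ'_v = 128.9×13.5 + 70.70×6.20 = 2178 psf.
σ'_h = K_a σ'_v = 0.3668 × 2178 = 799.0 psf; u = γ_w × 6.20 = 386.9 psf.
Total σ_h = 799.0 + 386.9 = 1186 psf.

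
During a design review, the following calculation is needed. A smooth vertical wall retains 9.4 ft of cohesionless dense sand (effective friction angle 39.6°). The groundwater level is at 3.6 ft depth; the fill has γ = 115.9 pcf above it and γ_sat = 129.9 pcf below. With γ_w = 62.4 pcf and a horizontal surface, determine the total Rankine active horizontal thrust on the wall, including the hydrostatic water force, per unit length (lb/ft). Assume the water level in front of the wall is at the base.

2000 lb/ft

K_a = tan²(45° − φ/2) = 0.2214.
γ' = 129.9 − 62.4 = 67.50 pcf. Depth below WT = 5.8 ft.
σ'_h at WT = K_a γ d_w = 92.39 psf; at base = 92.39 + K_a γ' × 5.8 = 179.1 psf.
P₁ (0–3.6 ft) = ½×92.39×3.6 = 166.3. P₂ (3.6–9.4 ft) = ½(92.39+179.1)×5.8 = 787.3.
P_w = ½ γ_w h₂² = 0.5×62.4×5.8² = 1050. Total = 166.3+787.3+1050 = 2003 lb/ft.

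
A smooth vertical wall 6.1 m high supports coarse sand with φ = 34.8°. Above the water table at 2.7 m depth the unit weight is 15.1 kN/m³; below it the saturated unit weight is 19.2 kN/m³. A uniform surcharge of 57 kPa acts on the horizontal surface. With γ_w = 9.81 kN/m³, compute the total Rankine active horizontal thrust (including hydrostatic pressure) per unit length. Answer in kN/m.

219 kN/m

K_a = tan²(45° − φ/2) = 0.2733.
γ' = 19.2 − 9.81 = 9.390 kN/m³. h₂ = H − d_w = 3.4 m.
σ'_h: at surface K_a·q = 15.58; at WT K_a(q+γd_w) = 26.72; at base K_a(q+γd_w+γ'h₂) = 35.45 kPa.
P₁ = ½(15.58+26.72)×2.7 = 57.10; P₂ = ½(26.72+35.45)×3.4 = 105.7; P_w = ½γ_w h₂² = 56.70.
Total = 57.10+105.7+56.70 = 219.5 kN/m.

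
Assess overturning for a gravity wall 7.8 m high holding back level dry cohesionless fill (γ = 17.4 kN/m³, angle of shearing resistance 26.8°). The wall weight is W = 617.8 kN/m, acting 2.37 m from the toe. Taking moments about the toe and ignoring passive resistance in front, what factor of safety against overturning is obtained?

K_a = tan²(45° − 26.8°/2) = 0.3785.
P_a = ½K_aγH² = 0.5×0.3785×17.4×7.8² = 200.3 kN/m, acting at H/3 = 2.600 m above the base.
Overturning moment M_o = P_a × H/3 = 200.3 × 2.600 = 520.9.
Resisting moment M_r = W × 2.37 = 617.8 × 2.37 = 1464.
FS_overturning = M_r/M_o = 1464/520.9 = 2.811.

2.81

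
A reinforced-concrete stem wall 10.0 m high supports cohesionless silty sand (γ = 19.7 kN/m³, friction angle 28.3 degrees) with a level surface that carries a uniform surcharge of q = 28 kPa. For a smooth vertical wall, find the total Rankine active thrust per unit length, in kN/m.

451 kN/m

K_a = tan²(45° − φ/2) = 0.3568.
Soil triangle: ½ K_a γ H² = 0.5×0.3568×19.7×10.0² = 351.4 kN/m.
Surcharge rectangle: K_a q H = 0.3568×28×10.0 = 99.90 kN/m.
Total = 351.4 + 99.90 = 451.3 kN/m.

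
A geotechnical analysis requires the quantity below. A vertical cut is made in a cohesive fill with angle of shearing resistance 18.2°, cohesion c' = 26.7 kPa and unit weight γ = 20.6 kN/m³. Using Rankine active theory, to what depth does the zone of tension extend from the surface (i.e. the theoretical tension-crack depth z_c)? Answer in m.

K_a = tan²(45° − 18.2°/2) = 0.5240; √K_a = 0.7239.
The active pressure is zero where K_a γ z = 2c√K_a, so z_c = 2c/(γ√K_a) = 2×26.7/(20.6×0.7239) = 3.581 m.

3.58 m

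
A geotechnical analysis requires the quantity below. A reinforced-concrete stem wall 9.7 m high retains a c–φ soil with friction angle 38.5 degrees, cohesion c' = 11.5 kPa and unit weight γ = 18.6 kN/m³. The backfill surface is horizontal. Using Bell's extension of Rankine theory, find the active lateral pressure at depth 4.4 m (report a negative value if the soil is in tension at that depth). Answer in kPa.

K_a = (1 − sin φ)/(1 + sin φ) = 0.2327.
σ_a = K_a γ z − 2c√K_a = 0.2327×18.6×4.4 − 2×11.5×0.4823 = 7.947 kPa.

7.95 kPa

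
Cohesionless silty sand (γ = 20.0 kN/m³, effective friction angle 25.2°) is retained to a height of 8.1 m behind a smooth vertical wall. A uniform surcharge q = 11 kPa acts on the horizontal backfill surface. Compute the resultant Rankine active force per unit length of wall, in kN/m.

K_a = tan²(45° − φ/2) = 0.4027.
Soil triangle: ½ K_a γ H² = 0.5×0.4027×20.0×8.1² = 264.2 kN/m.
Surcharge rectangle: K_a q H = 0.4027×11×8.1 = 35.88 kN/m.
Total = 264.2 + 35.88 = 300.1 kN/m.

300 kN/m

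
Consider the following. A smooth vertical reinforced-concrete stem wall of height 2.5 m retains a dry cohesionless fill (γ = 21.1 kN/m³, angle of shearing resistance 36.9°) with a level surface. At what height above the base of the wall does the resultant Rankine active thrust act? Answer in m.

K_a = 0.2497.
The pressure distribution is triangular, so the resultant acts at H/3 above the base = 2.5/3 = 0.8333 m.

0.833 m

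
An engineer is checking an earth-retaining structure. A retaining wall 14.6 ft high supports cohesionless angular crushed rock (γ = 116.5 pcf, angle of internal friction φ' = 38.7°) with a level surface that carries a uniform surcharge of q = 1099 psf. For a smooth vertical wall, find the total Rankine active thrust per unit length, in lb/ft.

K_a = tan²(45° − φ/2) = 0.2306.
Soil triangle: ½ K_a γ H² = 0.5×0.2306×116.5×14.6² = 2863 lb/ft.
Surcharge rectangle: K_a q H = 0.2306×1099×14.6 = 3700 lb/ft.
Total = 2863 + 3700 = 6563 lb/ft.

6560 lb/ft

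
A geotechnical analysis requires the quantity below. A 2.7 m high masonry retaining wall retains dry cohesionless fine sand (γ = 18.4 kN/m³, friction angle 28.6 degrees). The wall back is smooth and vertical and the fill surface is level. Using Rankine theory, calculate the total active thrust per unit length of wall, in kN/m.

K_a = tan²(45° − φ/2) = 0.3525.
P_a = ½ K_a γ H² = 0.5 × 0.3525 × 18.4 × 2.7² = 23.64 kN/m.

23.6 kN/m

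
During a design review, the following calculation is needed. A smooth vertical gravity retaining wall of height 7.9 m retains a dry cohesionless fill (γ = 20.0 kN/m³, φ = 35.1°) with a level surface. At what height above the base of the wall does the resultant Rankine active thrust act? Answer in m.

2.63 m

K_a = 0.2698.
The pressure distribution is triangular, so the resultant acts at H/3 above the base = 7.9/3 = 2.633 m.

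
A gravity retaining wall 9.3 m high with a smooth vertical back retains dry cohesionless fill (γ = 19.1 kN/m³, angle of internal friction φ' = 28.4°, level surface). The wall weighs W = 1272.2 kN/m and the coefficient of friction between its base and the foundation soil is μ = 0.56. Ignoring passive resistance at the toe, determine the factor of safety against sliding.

K_a = tan²(45° − 28.4°/2) = 0.3554.
P_a = ½K_aγH² = 0.5×0.3554×19.1×9.3² = 293.5 kN/m, acting at H/3 = 3.100 m above the base.
FS_sliding = μW / P_a = 0.56×1272.2 / 293.5 = 2.427.

2.43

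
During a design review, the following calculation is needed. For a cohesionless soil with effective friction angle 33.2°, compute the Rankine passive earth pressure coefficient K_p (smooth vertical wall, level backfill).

K_p = (1 + sin φ)/(1 − sin φ) = tan²(45° + 33.2°/2) = 3.421.

3.42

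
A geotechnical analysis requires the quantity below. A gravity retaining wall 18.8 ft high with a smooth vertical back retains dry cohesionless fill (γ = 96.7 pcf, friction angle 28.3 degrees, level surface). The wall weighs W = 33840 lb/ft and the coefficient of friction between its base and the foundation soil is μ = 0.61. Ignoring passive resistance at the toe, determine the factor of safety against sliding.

3.39

K_a = tan²(45° − 28.3°/2) = 0.3568.
P_a = ½K_aγH² = 0.5×0.3568×96.7×18.8² = 6097 lb/ft, acting at H/3 = 6.267 ft above the base.
FS_sliding = μW / P_a = 0.61×33840 / 6097 = 3.386.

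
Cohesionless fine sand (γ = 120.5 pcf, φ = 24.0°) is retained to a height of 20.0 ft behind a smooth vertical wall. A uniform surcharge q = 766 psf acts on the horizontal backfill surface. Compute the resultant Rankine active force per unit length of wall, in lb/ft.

16600 lb/ft

K_a = tan²(45° − φ/2) = 0.4217.
Soil triangle: ½ K_a γ H² = 0.5×0.4217×120.5×20.0² = 10160 lb/ft.
Surcharge rectangle: K_a q H = 0.4217×766×20.0 = 6461 lb/ft.
Total = 10160 + 6461 = 16620 lb/ft.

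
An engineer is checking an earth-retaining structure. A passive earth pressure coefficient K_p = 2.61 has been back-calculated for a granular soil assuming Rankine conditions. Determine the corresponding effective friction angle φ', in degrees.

26.5°

K_p = (1+sin φ)/(1−sin φ) ⇒ sin φ = (K_p − 1)/(K_p + 1) = 0.4460.
φ = arcsin(0.4460) = 26.49°.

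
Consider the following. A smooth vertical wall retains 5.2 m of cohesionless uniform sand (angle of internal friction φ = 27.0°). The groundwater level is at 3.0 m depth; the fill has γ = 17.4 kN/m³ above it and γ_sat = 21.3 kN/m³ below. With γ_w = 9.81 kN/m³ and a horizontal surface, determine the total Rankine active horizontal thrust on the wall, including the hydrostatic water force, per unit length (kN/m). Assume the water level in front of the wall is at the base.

107 kN/m

K_a = tan²(45° − φ/2) = 0.3755.
γ' = 21.3 − 9.81 = 11.49 kN/m³. Depth below WT = 2.2 m.
σ'_h at WT = K_a γ d_w = 19.60 kPa; at base = 19.60 + K_a γ' × 2.2 = 29.09 kPa.
P₁ (0–3.0 m) = ½×19.60×3.0 = 29.40. P₂ (3.0–5.2 m) = ½(19.60+29.09)×2.2 = 53.57.
P_w = ½ γ_w h₂² = 0.5×9.81×2.2² = 23.74. Total = 29.40+53.57+23.74 = 106.7 kN/m.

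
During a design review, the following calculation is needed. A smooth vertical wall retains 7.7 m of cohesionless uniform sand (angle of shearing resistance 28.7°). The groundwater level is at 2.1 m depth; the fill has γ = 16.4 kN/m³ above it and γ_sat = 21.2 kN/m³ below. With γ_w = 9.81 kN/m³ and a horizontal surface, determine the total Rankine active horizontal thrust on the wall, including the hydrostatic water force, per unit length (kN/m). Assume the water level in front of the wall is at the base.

K_a = tan²(45° − φ/2) = 0.3511.
γ' = 21.2 − 9.81 = 11.39 kN/m³. Depth below WT = 5.6 m.
σ'_h at WT = K_a γ d_w = 12.09 kPa; at base = 12.09 + K_a γ' × 5.6 = 34.49 kPa.
P₁ (0–2.1 m) = ½×12.09×2.1 = 12.70. P₂ (2.1–7.7 m) = ½(12.09+34.49)×5.6 = 130.4.
P_w = ½ γ_w h₂² = 0.5×9.81×5.6² = 153.8. Total = 12.70+130.4+153.8 = 297.0 kN/m.

297 kN/m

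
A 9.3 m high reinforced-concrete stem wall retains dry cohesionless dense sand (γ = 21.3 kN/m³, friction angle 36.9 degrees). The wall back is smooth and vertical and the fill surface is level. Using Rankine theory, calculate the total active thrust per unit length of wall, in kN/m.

230 kN/m

K_a = tan²(45° − φ/2) = 0.2497.
P_a = ½ K_a γ H² = 0.5 × 0.2497 × 21.3 × 9.3² = 230.0 kN/m.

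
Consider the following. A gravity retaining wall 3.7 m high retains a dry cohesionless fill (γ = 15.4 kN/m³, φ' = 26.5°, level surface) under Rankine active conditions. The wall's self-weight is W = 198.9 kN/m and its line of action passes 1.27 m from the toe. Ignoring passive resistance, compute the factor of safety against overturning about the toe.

5.07

K_a = tan²(45° − 26.5°/2) = 0.3829.
P_a = ½K_aγH² = 0.5×0.3829×15.4×3.7² = 40.37 kN/m, acting at H/3 = 1.233 m above the base.
Overturning moment M_o = P_a × H/3 = 40.37 × 1.233 = 49.79.
Resisting moment M_r = W × 1.27 = 198.9 × 1.27 = 252.6.
FS_overturning = M_r/M_o = 252.6/49.79 = 5.074.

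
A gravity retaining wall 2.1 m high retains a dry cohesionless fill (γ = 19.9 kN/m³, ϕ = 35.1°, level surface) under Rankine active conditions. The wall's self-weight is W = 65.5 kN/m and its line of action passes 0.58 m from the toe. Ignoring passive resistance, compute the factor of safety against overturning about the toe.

K_a = tan²(45° − 35.1°/2) = 0.2698.
P_a = ½K_aγH² = 0.5×0.2698×19.9×2.1² = 11.84 kN/m, acting at H/3 = 0.7000 m above the base.
Overturning moment M_o = P_a × H/3 = 11.84 × 0.7000 = 8.288.
Resisting moment M_r = W × 0.58 = 65.5 × 0.58 = 37.99.
FS_overturning = M_r/M_o = 37.99/8.288 = 4.584.

4.58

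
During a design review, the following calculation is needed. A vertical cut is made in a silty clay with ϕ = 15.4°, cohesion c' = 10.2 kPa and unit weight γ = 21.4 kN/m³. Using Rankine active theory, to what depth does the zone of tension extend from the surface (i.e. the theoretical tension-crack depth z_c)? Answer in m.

1.25 m

K_a = tan²(45° − 15.4°/2) = 0.5803; √K_a = 0.7618.
The active pressure is zero where K_a γ z = 2c√K_a, so z_c = 2c/(γ√K_a) = 2×10.2/(21.4×0.7618) = 1.251 m.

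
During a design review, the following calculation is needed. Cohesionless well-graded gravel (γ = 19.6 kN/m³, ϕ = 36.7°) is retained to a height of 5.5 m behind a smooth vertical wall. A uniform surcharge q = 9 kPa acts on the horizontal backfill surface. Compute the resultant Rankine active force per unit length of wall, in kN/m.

K_a = tan²(45° − φ/2) = 0.2519.
Soil triangle: ½ K_a γ H² = 0.5×0.2519×19.6×5.5² = 74.66 kN/m.
Surcharge rectangle: K_a q H = 0.2519×9×5.5 = 12.47 kN/m.
Total = 74.66 + 12.47 = 87.13 kN/m.

87.1 kN/m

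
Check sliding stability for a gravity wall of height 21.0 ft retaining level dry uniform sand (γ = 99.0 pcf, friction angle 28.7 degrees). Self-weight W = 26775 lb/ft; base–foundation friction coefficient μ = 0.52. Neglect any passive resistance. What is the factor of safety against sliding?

K_a = tan²(45° − 28.7°/2) = 0.3511.
P_a = ½K_aγH² = 0.5×0.3511×99.0×21.0² = 7665 lb/ft, acting at H/3 = 7.000 ft above the base.
FS_sliding = μW / P_a = 0.52×26775 / 7665 = 1.816.

1.82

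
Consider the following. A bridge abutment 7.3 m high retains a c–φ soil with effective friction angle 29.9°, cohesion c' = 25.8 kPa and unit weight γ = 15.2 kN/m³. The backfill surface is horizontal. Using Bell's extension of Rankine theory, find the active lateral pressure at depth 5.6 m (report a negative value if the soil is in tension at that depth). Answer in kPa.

-1.36 kPa

K_a = (1 − sin φ)/(1 + sin φ) = 0.3347.
σ_a = K_a γ z − 2c√K_a = 0.3347×15.2×5.6 − 2×25.8×0.5785 = -1.363 kPa.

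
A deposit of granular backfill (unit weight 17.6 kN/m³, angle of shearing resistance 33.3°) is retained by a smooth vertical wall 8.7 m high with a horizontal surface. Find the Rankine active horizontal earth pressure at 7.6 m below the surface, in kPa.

K_a = (1 − sin φ)/(1 + sin φ) = 0.2911.
σ_h = K_a γ z = 0.2911 × 17.6 × 7.6 = 38.94 kPa.

38.9 kPa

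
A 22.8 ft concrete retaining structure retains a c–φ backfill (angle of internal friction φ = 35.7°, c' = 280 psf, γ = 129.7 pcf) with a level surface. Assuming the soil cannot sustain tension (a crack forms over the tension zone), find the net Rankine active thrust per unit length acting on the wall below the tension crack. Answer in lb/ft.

K_a = 0.2630; √K_a = 0.5128.
Tension-crack depth z_c = 2c/(γ√K_a) = 2×280/(129.7×0.5128) = 8.419 ft.
σ_a at base = K_a γ H − 2c√K_a = 0.2630×129.7×22.8 − 2×280×0.5128 = 490.5 psf.
P_a = ½ × 490.5 × (H − z_c) = 0.5×490.5×14.38 = 3527 lb/ft.

3530 lb/ft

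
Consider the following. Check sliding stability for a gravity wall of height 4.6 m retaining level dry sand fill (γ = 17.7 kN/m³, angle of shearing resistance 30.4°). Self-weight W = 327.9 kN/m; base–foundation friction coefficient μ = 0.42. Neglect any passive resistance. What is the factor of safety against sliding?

K_a = tan²(45° − 30.4°/2) = 0.3280.
P_a = ½K_aγH² = 0.5×0.3280×17.7×4.6² = 61.42 kN/m, acting at H/3 = 1.533 m above the base.
FS_sliding = μW / P_a = 0.42×327.9 / 61.42 = 2.242.

2.24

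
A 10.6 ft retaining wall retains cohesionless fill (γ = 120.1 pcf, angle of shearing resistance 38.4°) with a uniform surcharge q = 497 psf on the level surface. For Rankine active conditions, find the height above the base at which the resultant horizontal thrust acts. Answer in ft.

4.31 ft

K_a = 0.2337.
Triangular part P₁ = ½K_aγH² = 1577 at H/3 = 3.533 ft; rectangular part P₂ = K_a q H = 1231 at H/2 = 5.300 ft.
ȳ = (P₁·3.533 + P₂·5.300)/(P₁+P₂) = 4.308 ft.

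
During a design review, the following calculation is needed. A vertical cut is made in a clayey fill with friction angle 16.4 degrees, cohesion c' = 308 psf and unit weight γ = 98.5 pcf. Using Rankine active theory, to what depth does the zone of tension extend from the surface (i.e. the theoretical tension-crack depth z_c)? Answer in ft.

K_a = tan²(45° − 16.4°/2) = 0.5596; √K_a = 0.7481.
The active pressure is zero where K_a γ z = 2c√K_a, so z_c = 2c/(γ√K_a) = 2×308/(98.5×0.7481) = 8.360 ft.

8.36 ft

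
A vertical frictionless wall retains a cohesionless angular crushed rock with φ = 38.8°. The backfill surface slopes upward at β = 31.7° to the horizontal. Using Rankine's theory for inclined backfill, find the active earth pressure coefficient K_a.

K_a = cos β · (cos β − √(cos²β − cos²φ)) / (cos β + √(cos²β − cos²φ)).
cos β = 0.8508, cos φ = 0.7793, √(cos²β − cos²φ) = 0.3413.
K_a = 0.8508 × (0.8508 − 0.3413)/(0.8508 + 0.3413) = 0.3636.

0.364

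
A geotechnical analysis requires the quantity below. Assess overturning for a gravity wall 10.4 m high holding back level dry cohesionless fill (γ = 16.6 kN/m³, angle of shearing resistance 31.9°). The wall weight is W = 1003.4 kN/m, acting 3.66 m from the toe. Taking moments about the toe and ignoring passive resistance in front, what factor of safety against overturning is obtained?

3.82

K_a = tan²(45° − 31.9°/2) = 0.3085.
P_a = ½K_aγH² = 0.5×0.3085×16.6×10.4² = 277.0 kN/m, acting at H/3 = 3.467 m above the base.
Overturning moment M_o = P_a × H/3 = 277.0 × 3.467 = 960.2.
Resisting moment M_r = W × 3.66 = 1003.4 × 3.66 = 3672.
FS_overturning = M_r/M_o = 3672/960.2 = 3.825.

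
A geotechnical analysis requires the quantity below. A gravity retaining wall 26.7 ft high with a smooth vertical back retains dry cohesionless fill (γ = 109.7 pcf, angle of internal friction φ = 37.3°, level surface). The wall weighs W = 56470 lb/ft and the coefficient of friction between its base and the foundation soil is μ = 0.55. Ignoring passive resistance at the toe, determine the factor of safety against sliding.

3.24

K_a = tan²(45° − 37.3°/2) = 0.2453.
P_a = ½K_aγH² = 0.5×0.2453×109.7×26.7² = 9593 lb/ft, acting at H/3 = 8.900 ft above the base.
FS_sliding = μW / P_a = 0.55×56470 / 9593 = 3.238.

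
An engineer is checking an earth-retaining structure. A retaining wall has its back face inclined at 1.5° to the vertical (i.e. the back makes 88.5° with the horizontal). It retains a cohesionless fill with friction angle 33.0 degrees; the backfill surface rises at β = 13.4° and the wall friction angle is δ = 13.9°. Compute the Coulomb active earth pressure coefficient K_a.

0.331

K_a = sin²(α+φ) / [sin²α · sin(α−δ) · (1 + √{sin(φ+δ)sin(φ−β) / (sin(α−δ)sin(α+β))})²].
With α = 88.5°, φ = 33.0°, δ = 13.9°, β = 13.4°: K_a = 0.3311.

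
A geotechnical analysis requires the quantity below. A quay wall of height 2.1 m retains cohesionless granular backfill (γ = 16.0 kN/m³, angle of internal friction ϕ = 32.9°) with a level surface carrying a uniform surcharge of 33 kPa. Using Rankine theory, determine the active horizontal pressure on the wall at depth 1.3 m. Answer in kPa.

K_a = (1 − sin φ)/(1 + sin φ) = 0.2960.
σ_v = γz + q = 16.0 × 1.3 + 33 = 53.80 kPa.
σ_h = K_a σ_v = 0.2960 × 53.80 = 15.93 kPa.

15.9 kPa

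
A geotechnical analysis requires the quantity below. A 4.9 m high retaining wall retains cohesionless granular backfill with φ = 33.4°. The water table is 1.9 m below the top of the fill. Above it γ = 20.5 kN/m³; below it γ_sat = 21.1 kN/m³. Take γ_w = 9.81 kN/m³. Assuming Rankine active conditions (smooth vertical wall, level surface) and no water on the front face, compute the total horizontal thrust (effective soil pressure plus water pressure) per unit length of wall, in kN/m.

K_a = tan²(45° − φ/2) = 0.2899.
γ' = 21.1 − 9.81 = 11.29 kN/m³. Depth below WT = 3.0 m.
σ'_h at WT = K_a γ d_w = 11.29 kPa; at base = 11.29 + K_a γ' × 3.0 = 21.11 kPa.
P₁ (0–1.9 m) = ½×11.29×1.9 = 10.73. P₂ (1.9–4.9 m) = ½(11.29+21.11)×3.0 = 48.61.
P_w = ½ γ_w h₂² = 0.5×9.81×3.0² = 44.14. Total = 10.73+48.61+44.14 = 103.5 kN/m.

103 kN/m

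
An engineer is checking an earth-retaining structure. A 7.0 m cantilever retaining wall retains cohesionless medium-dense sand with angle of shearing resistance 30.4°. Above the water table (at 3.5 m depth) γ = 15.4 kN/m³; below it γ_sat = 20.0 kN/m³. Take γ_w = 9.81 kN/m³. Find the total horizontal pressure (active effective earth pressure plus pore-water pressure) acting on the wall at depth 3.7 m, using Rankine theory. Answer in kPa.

K_a = (1 − sin φ)/(1 + sin φ) = 0.3280.
γ' = 20.0 − 9.81 = 10.19 kN/m³.
Effective vertical stress at 3.7 m: σ'_v = 15.4×3.5 + 10.19×0.200 = 55.94 kPa.
σ'_h = K_a σ'_v = 0.3280 × 55.94 = 18.35 kPa; u = γ_w × 0.200 = 1.962 kPa.
Total σ_h = 18.35 + 1.962 = 20.31 kPa.

20.3 kPa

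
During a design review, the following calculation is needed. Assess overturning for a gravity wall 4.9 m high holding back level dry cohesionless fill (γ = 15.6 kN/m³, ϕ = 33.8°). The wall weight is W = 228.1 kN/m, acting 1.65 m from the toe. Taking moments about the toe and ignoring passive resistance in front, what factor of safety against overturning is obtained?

K_a = tan²(45° − 33.8°/2) = 0.2851.
P_a = ½K_aγH² = 0.5×0.2851×15.6×4.9² = 53.39 kN/m, acting at H/3 = 1.633 m above the base.
Overturning moment M_o = P_a × H/3 = 53.39 × 1.633 = 87.21.
Resisting moment M_r = W × 1.65 = 228.1 × 1.65 = 376.4.
FS_overturning = M_r/M_o = 376.4/87.21 = 4.316.

4.32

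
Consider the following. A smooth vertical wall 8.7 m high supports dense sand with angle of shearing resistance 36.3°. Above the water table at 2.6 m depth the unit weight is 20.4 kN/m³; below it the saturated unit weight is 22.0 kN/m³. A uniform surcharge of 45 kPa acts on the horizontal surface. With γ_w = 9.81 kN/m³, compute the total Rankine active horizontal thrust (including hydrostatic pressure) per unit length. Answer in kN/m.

K_a = tan²(45° − φ/2) = 0.2563.
γ' = 22.0 − 9.81 = 12.19 kN/m³. h₂ = H − d_w = 6.1 m.
σ'_h: at surface K_a·q = 11.53; at WT K_a(q+γd_w) = 25.12; at base K_a(q+γd_w+γ'h₂) = 44.18 kPa.
P₁ = ½(11.53+25.12)×2.6 = 47.65; P₂ = ½(25.12+44.18)×6.1 = 211.4; P_w = ½γ_w h₂² = 182.5.
Total = 47.65+211.4+182.5 = 441.6 kN/m.

442 kN/m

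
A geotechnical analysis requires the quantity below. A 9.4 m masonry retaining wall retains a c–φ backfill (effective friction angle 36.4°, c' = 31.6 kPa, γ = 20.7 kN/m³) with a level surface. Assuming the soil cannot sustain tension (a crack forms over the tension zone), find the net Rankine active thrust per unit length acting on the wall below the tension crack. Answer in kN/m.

29.7 kN/m

K_a = 0.2552; √K_a = 0.5051.
Tension-crack depth z_c = 2c/(γ√K_a) = 2×31.6/(20.7×0.5051) = 6.044 m.
σ_a at base = K_a γ H − 2c√K_a = 0.2552×20.7×9.4 − 2×31.6×0.5051 = 17.72 kPa.
P_a = ½ × 17.72 × (H − z_c) = 0.5×17.72×3.356 = 29.74 kN/m.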